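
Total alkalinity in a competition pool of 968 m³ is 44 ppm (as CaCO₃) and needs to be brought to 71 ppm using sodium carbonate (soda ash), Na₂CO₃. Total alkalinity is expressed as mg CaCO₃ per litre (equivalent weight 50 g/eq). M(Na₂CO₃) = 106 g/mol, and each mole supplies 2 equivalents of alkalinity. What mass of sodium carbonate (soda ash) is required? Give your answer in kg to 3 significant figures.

Volume: 968 m³ = 968,000 L.
Alkalinity to add: (71 − 44) = 27 mg/L as CaCO₃ × 968,000 L = 26,140 g as CaCO₃.
Equivalents: 26,140 g ÷ 50 g/eq = 522.7 eq.
Each mole of Na₂CO₃ supplies 2 eq, so 522.7 / 2 = 261.4 mol.
Mass: 261.4 mol × 106 g/mol = 27,700 g.

27.7 kg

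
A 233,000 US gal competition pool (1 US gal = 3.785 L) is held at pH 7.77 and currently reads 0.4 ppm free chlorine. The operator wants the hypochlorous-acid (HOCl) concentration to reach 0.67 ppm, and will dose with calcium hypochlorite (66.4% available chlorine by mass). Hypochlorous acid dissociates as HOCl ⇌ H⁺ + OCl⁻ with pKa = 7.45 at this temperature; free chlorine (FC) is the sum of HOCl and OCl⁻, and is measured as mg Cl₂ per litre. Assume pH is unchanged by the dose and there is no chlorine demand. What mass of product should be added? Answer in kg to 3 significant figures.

2.22 kg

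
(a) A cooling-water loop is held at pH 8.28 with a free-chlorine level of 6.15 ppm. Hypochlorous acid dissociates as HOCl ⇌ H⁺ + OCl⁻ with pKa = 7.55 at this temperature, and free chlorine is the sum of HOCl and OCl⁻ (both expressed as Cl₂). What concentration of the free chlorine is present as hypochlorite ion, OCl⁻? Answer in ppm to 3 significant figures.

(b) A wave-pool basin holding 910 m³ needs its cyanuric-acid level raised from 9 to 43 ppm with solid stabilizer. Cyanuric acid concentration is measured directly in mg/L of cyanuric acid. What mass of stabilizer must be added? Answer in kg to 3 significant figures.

(a) [OCl⁻]/[HOCl] = 10^(pH − pKa) = 10^(8.28 − 7.55) = 10^0.73 = 5.37.
(a) Fraction as HOCl = 1 / (1 + 5.37) = 0.157.
(a) OCl⁻ = (1 − 0.157) × 6.15 ppm = 5.185 ppm.

(b) Volume: 910 m³ = 910,000 L.
(b) CYA to add: (43 − 9) = 34 mg/L × 910,000 L = 30,940 g cyanuric acid.

(a) 5.18 ppm; (b) 30.9 kg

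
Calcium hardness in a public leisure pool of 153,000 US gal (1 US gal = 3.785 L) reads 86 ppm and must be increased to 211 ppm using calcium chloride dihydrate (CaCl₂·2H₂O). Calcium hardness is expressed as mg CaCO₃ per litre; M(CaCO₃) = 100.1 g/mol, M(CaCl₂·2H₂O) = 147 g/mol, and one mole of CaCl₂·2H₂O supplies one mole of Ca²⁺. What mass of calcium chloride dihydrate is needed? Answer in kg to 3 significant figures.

106 kg

Volume: 153,000 US gal × 3.785 L/gal = 579,105 L.
Hardness to add: (211 − 86) = 125 mg/L as CaCO₃ × 579,105 L = 72,390 g as CaCO₃.
Moles of Ca²⁺ (1 mol Ca²⁺ ≡ 1 mol CaCO₃): 72,390 / 100.1 g/mol = 723.2 mol.
Mass of CaCl₂·2H₂O: 723.2 × 147 = 106,300 g.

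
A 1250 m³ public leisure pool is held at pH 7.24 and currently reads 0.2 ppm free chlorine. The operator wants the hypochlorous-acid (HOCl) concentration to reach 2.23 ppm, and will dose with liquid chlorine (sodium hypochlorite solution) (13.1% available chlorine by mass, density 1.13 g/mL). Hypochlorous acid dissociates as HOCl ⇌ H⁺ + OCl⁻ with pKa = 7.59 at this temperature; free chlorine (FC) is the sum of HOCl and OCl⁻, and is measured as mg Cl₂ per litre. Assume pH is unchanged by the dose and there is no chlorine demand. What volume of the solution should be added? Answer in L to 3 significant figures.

Volume: 1250 m³ = 1,250,000 L.
[OCl⁻]/[HOCl] = 10^(pH − pKa) = 10^(7.24 − 7.59) = 0.4467; fraction as HOCl = 1/(1 + 0.4467) = 0.6912.
Free chlorine required for 2.23 ppm HOCl: 2.23 / 0.6912 = 3.226 ppm.
FC to add: 3.226 − 0.2 = 3.026 mg/L as Cl₂.
Cl₂ equivalent: 3.026 mg/L × 1,250,000 L = 3783 g.
Product at 13.1% available Cl: 3783 / 0.131 = 28,880 g.
Volume: 28,880 g ÷ 1.13 g/mL = 25,550 mL.

25.6 L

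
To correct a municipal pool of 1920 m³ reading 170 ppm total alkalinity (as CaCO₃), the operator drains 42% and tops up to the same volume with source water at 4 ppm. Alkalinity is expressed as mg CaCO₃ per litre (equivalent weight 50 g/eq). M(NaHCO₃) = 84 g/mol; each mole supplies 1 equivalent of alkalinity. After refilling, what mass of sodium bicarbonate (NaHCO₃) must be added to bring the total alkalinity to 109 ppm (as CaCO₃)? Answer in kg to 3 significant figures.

28.1 kg

Volume: 1920 m³ = 1,920,000 L.
After draining 42% and refilling: 170 × 0.58 + 4 × 0.42 = 100.28 ppm.
Deficit to target: 109 − 100.28 = 8.72 mg/L.
As CaCO₃: 8.72 mg/L × 1,920,000 L = 16,740 g; ÷ 50 g/eq ÷ 1 = 334.8 mol NaHCO₃.
Mass: 334.8 × 84 = 28,130 g.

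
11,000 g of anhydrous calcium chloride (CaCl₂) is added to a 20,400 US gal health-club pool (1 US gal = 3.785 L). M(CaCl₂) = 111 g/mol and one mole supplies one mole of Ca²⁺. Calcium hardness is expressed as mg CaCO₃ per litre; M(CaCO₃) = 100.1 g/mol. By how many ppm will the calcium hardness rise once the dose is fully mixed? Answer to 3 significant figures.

Volume: 20,400 US gal × 3.785 L/gal = 77,214 L.
Moles of Ca²⁺: 11,000 g ÷ 111 g/mol = 99.1 mol.
As CaCO₃: 99.1 mol × 100.1 g/mol = 9920 g.
Rise: 9920 g / 77,214 L × 1000 = 128.5 mg/L.

128 ppm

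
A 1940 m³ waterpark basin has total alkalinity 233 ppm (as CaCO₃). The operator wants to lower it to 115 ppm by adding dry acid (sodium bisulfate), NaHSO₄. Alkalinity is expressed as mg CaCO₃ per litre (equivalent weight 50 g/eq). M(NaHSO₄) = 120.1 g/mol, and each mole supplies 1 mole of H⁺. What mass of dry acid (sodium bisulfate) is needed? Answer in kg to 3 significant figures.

550 kg

Volume: 1940 m³ = 1,940,000 L.
Alkalinity to neutralize: (233 − 115) = 118 mg/L as CaCO₃ × 1,940,000 L = 228,900 g as CaCO₃.
Equivalents of H⁺ required: 228,900 ÷ 50 g/eq = 4578 eq = 4578 mol NaHSO₄.
Mass of NaHSO₄: 4578 × 120.1 = 549,900 g.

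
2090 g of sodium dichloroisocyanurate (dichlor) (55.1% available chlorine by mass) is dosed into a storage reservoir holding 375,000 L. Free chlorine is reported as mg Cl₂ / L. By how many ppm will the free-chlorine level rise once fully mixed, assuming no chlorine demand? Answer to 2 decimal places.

3.07 ppm

Available chlorine delivered: 2090 g × 0.551 = 1152 g as Cl₂.
Concentration rise: 1152 g / 375,000 L = 3.071 mg/L = 3.07 ppm.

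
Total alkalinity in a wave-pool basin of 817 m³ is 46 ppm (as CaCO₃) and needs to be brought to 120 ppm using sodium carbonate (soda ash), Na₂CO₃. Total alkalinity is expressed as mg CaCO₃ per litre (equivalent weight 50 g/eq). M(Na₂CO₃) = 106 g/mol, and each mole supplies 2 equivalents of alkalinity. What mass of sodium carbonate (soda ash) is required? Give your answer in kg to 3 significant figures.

Volume: 817 m³ = 817,000 L.
Alkalinity to add: (120 − 46) = 74 mg/L as CaCO₃ × 817,000 L = 60,460 g as CaCO₃.
Equivalents: 60,460 g ÷ 50 g/eq = 1209 eq.
Each mole of Na₂CO₃ supplies 2 eq, so 1209 / 2 = 604.6 mol.
Mass: 604.6 mol × 106 g/mol = 64,090 g.

64.1 kg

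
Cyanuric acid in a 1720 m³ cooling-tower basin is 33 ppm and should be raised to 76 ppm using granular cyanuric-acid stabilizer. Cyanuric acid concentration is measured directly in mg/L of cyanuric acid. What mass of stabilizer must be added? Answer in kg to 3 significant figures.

74.0 kg

Volume: 1720 m³ = 1,720,000 L.
CYA to add: (76 − 33) = 43 mg/L × 1,720,000 L = 73,960 g cyanuric acid.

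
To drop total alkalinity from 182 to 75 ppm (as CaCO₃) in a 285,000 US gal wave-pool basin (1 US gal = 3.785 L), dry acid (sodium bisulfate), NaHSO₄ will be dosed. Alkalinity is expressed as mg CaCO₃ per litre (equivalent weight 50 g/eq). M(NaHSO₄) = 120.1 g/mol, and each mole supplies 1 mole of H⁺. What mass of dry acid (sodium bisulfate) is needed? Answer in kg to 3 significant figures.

277 kg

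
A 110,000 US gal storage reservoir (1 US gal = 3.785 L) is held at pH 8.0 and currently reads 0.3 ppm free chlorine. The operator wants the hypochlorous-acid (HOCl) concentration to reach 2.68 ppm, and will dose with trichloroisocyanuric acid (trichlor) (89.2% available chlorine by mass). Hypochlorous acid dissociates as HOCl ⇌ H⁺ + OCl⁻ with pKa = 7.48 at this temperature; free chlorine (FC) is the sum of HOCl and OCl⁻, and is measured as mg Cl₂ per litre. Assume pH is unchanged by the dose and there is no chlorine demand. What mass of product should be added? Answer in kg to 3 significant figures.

5.25 kg

Volume: 110,000 US gal × 3.785 L/gal = 416,350 L.
[OCl⁻]/[HOCl] = 10^(pH − pKa) = 10^(8.0 − 7.48) = 3.311; fraction as HOCl = 1/(1 + 3.311) = 0.2319.
Free chlorine required for 2.68 ppm HOCl: 2.68 / 0.2319 = 11.55 ppm.
FC to add: 11.55 − 0.3 = 11.25 mg/L as Cl₂.
Cl₂ equivalent: 11.25 mg/L × 416,350 L = 4686 g.
Product at 89.2% available Cl: 4686 / 0.892 = 5253 g.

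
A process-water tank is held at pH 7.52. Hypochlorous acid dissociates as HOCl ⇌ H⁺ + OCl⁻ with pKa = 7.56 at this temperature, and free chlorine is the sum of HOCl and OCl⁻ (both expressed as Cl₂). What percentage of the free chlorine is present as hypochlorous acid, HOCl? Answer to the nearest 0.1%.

52.3%

[OCl⁻]/[HOCl] = 10^(pH − pKa) = 10^(7.52 − 7.56) = 10^-0.04 = 0.912.
Fraction as HOCl = 1 / (1 + 0.912) = 0.523.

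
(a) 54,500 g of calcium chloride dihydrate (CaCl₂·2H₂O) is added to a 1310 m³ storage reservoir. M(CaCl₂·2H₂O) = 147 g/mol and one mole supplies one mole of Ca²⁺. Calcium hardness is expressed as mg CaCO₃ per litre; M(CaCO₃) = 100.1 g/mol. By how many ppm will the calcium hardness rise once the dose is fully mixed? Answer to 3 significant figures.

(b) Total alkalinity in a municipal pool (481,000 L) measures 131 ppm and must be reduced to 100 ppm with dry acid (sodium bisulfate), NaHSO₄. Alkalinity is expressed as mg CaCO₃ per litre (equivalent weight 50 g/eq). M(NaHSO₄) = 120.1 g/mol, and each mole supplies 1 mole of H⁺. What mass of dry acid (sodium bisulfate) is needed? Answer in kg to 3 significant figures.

(a) 28.3 ppm; (b) 35.8 kg

(a) Volume: 1310 m³ = 1,310,000 L.
(a) Moles of Ca²⁺: 54,500 g ÷ 147 g/mol = 370.7 mol.
(a) As CaCO₃: 370.7 mol × 100.1 g/mol = 37,110 g.
(a) Rise: 37,110 g / 1,310,000 L × 1000 = 28.33 mg/L.

(b) Alkalinity to neutralize: (131 − 100) = 31 mg/L as CaCO₃ × 481,000 L = 14,910 g as CaCO₃.
(b) Equivalents of H⁺ required: 14,910 ÷ 50 g/eq = 298.2 eq = 298.2 mol NaHSO₄.
(b) Mass of NaHSO₄: 298.2 × 120.1 = 35,820 g.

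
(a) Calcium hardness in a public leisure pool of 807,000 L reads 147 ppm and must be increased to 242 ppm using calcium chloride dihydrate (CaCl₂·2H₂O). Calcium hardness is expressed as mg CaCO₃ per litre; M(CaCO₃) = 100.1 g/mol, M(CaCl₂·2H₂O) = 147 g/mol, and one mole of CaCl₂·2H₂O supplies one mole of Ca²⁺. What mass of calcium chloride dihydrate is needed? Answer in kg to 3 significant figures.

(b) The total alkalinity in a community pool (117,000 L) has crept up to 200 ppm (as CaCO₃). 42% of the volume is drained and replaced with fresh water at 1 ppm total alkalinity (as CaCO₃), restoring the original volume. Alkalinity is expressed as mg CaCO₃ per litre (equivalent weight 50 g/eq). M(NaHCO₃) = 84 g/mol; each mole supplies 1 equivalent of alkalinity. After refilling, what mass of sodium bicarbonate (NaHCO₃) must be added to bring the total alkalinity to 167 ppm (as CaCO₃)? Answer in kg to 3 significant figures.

(a) 113 kg; (b) 9.94 kg

(a) Hardness to add: (242 − 147) = 95 mg/L as CaCO₃ × 807,000 L = 76,660 g as CaCO₃.
(a) Moles of Ca²⁺ (1 mol Ca²⁺ ≡ 1 mol CaCO₃): 76,660 / 100.1 g/mol = 765.9 mol.
(a) Mass of CaCl₂·2H₂O: 765.9 × 147 = 112,600 g.

(b) After draining 42% and refilling: 200 × 0.58 + 1 × 0.42 = 116.42 ppm.
(b) Deficit to target: 167 − 116.42 = 50.58 mg/L.
(b) As CaCO₃: 50.58 mg/L × 117,000 L = 5918 g; ÷ 50 g/eq ÷ 1 = 118.4 mol NaHCO₃.
(b) Mass: 118.4 × 84 = 9942 g.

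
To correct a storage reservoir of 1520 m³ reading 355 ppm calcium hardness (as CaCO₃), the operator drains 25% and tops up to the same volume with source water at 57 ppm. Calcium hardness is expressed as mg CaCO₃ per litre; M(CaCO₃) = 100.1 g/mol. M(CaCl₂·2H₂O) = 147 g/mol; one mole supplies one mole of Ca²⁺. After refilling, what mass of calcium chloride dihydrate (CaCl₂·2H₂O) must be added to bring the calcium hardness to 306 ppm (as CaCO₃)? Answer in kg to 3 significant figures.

Volume: 1520 m³ = 1,520,000 L.
After draining 25% and refilling: 355 × 0.75 + 57 × 0.25 = 280.5 ppm.
Deficit to target: 306 − 280.5 = 25.5 mg/L.
As CaCO₃: 25.5 mg/L × 1,520,000 L = 38,760 g; ÷ 100.1 = 387.2 mol Ca²⁺.
Mass: 387.2 × 147 = 56,920 g.

56.9 kg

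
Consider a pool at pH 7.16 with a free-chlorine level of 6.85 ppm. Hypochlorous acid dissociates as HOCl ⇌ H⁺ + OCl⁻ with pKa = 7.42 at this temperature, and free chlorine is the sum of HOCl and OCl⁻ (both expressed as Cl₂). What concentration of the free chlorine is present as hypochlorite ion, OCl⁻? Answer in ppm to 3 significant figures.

[OCl⁻]/[HOCl] = 10^(pH − pKa) = 10^(7.16 − 7.42) = 10^-0.26 = 0.5495.
Fraction as HOCl = 1 / (1 + 0.5495) = 0.6454.
OCl⁻ = (1 − 0.6454) × 6.85 ppm = 2.429 ppm.

2.43 ppm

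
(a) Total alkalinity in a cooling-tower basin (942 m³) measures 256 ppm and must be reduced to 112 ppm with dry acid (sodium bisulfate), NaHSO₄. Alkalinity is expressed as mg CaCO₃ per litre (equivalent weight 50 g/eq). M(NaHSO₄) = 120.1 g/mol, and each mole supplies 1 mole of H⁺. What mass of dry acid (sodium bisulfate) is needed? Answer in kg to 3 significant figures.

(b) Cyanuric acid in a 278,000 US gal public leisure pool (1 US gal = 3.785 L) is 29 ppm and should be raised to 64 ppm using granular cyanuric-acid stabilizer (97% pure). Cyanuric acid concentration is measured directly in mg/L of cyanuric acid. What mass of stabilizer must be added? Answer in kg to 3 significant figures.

(a) 326 kg; (b) 38.0 kg

(a) Volume: 942 m³ = 942,000 L.
(a) Alkalinity to neutralize: (256 − 112) = 144 mg/L as CaCO₃ × 942,000 L = 135,600 g as CaCO₃.
(a) Equivalents of H⁺ required: 135,600 ÷ 50 g/eq = 2713 eq = 2713 mol NaHSO₄.
(a) Mass of NaHSO₄: 2713 × 120.1 = 325,800 g.

(b) Volume: 278,000 US gal × 3.785 L/gal = 1,052,230 L.
(b) CYA to add: (64 − 29) = 35 mg/L × 1,052,230 L = 36,830 g cyanuric acid.
(b) At 97% purity: 36,830 / 0.97 = 37,970 g product.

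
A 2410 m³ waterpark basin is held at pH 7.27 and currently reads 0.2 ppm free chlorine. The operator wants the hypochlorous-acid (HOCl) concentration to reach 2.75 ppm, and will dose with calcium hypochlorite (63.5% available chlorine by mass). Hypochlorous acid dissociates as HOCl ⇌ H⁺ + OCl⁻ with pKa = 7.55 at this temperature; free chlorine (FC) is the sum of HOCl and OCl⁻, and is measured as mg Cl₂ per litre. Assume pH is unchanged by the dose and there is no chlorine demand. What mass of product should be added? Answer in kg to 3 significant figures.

15.2 kg

Volume: 2410 m³ = 2,410,000 L.
[OCl⁻]/[HOCl] = 10^(pH − pKa) = 10^(7.27 − 7.55) = 0.5248; fraction as HOCl = 1/(1 + 0.5248) = 0.6558.
Free chlorine required for 2.75 ppm HOCl: 2.75 / 0.6558 = 4.193 ppm.
FC to add: 4.193 − 0.2 = 3.993 mg/L as Cl₂.
Cl₂ equivalent: 3.993 mg/L × 2,410,000 L = 9624 g.
Product at 63.5% available Cl: 9624 / 0.635 = 15,160 g.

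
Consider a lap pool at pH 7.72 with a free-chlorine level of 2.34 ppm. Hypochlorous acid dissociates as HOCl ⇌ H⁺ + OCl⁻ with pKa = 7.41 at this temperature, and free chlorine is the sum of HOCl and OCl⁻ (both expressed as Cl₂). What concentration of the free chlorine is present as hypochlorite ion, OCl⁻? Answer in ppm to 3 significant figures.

1.57 ppm

[OCl⁻]/[HOCl] = 10^(pH − pKa) = 10^(7.72 − 7.41) = 10^0.31 = 2.042.
Fraction as HOCl = 1 / (1 + 2.042) = 0.3288.
OCl⁻ = (1 − 0.3288) × 2.34 ppm = 1.571 ppm.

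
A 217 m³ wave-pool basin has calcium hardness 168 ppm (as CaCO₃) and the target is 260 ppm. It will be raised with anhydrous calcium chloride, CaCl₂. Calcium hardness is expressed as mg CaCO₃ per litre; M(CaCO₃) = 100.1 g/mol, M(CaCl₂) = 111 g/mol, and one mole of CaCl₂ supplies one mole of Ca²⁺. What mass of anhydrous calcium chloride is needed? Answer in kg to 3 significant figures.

Volume: 217 m³ = 217,000 L.
Hardness to add: (260 − 168) = 92 mg/L as CaCO₃ × 217,000 L = 19,960 g as CaCO₃.
Moles of Ca²⁺ (1 mol Ca²⁺ ≡ 1 mol CaCO₃): 19,960 / 100.1 g/mol = 199.4 mol.
Mass of CaCl₂: 199.4 × 111 = 22,140 g.

22.1 kg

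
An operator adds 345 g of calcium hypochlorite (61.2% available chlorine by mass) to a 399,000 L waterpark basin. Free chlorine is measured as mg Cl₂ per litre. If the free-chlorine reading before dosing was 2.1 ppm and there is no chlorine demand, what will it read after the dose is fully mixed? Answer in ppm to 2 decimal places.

Available chlorine delivered: 345 g × 0.612 = 211.1 g as Cl₂.
Concentration rise: 211.1 g / 399,000 L = 0.5292 mg/L = 0.53 ppm.
Final FC: 2.1 + 0.53 = 2.63 ppm.

2.63 ppm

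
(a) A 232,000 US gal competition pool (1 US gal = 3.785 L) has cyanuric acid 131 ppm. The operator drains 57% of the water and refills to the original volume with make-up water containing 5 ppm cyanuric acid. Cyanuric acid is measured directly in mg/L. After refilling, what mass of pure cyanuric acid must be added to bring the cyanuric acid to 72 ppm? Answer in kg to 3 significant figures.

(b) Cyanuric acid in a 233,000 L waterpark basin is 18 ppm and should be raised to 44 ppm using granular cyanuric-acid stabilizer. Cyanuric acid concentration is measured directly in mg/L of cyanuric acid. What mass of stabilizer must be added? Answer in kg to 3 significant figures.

(a) Volume: 232,000 US gal × 3.785 L/gal = 878,120 L.
(a) After draining 57% and refilling: 131 × 0.43 + 5 × 0.57 = 59.18 ppm.
(a) Deficit to target: 72 − 59.18 = 12.82 mg/L.
(a) Mass: 12.82 mg/L × 878,120 L = 11,260 g cyanuric acid.

(b) CYA to add: (44 − 18) = 26 mg/L × 233,000 L = 6058 g cyanuric acid.

(a) 11.3 kg; (b) 6.06 kg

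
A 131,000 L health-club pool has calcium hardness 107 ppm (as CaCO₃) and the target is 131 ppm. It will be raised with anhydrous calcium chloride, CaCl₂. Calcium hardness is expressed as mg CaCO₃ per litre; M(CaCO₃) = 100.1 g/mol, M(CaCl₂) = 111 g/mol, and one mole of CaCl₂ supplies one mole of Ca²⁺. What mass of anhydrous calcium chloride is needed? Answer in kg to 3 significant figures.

Hardness to add: (131 − 107) = 24 mg/L as CaCO₃ × 131,000 L = 3144 g as CaCO₃.
Moles of Ca²⁺ (1 mol Ca²⁺ ≡ 1 mol CaCO₃): 3144 / 100.1 g/mol = 31.41 mol.
Mass of CaCl₂: 31.41 × 111 = 3486 g.

3.49 kg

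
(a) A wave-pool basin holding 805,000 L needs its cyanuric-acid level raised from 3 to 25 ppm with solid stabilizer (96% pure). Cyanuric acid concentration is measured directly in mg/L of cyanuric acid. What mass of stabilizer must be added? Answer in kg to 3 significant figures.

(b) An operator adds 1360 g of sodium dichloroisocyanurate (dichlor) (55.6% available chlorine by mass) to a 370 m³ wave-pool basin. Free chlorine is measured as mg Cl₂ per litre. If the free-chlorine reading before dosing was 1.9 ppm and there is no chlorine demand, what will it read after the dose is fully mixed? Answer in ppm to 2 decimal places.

(a) CYA to add: (25 − 3) = 22 mg/L × 805,000 L = 17,710 g cyanuric acid.
(a) At 96% purity: 17,710 / 0.96 = 18,450 g product.

(b) Volume: 370 m³ = 370,000 L.
(b) Available chlorine delivered: 1360 g × 0.556 = 756.2 g as Cl₂.
(b) Concentration rise: 756.2 g / 370,000 L = 2.044 mg/L = 2.04 ppm.
(b) Final FC: 1.9 + 2.04 = 3.94 ppm.

(a) 18.4 kg; (b) 3.94 ppm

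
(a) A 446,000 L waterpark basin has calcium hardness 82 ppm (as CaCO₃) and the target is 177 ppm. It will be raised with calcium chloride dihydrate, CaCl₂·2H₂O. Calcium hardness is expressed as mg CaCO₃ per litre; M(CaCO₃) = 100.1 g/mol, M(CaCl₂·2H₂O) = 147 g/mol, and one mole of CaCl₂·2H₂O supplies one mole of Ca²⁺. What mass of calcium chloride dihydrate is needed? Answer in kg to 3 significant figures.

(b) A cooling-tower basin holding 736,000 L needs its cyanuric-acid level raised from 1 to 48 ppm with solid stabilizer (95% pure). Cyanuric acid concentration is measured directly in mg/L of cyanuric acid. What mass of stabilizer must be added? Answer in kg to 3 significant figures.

(a) 62.2 kg; (b) 36.4 kg

(a) Hardness to add: (177 − 82) = 95 mg/L as CaCO₃ × 446,000 L = 42,370 g as CaCO₃.
(a) Moles of Ca²⁺ (1 mol Ca²⁺ ≡ 1 mol CaCO₃): 42,370 / 100.1 g/mol = 423.3 mol.
(a) Mass of CaCl₂·2H₂O: 423.3 × 147 = 62,220 g.

(b) CYA to add: (48 − 1) = 47 mg/L × 736,000 L = 34,590 g cyanuric acid.
(b) At 95% purity: 34,590 / 0.95 = 36,410 g product.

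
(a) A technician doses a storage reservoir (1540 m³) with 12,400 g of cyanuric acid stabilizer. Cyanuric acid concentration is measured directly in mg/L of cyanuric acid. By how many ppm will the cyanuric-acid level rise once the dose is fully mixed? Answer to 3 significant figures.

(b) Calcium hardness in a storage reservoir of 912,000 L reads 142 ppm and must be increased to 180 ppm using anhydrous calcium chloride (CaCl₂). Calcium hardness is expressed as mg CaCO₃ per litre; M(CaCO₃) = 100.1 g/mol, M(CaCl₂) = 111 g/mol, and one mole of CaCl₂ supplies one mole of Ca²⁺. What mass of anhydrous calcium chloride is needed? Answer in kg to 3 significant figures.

(a) 8.05 ppm; (b) 38.4 kg

(a) Volume: 1540 m³ = 1,540,000 L.
(a) Rise: 12,400 g / 1,540,000 L × 1000 = 8.052 mg/L.

(b) Hardness to add: (180 − 142) = 38 mg/L as CaCO₃ × 912,000 L = 34,660 g as CaCO₃.
(b) Moles of Ca²⁺ (1 mol Ca²⁺ ≡ 1 mol CaCO₃): 34,660 / 100.1 g/mol = 346.2 mol.
(b) Mass of CaCl₂: 346.2 × 111 = 38,430 g.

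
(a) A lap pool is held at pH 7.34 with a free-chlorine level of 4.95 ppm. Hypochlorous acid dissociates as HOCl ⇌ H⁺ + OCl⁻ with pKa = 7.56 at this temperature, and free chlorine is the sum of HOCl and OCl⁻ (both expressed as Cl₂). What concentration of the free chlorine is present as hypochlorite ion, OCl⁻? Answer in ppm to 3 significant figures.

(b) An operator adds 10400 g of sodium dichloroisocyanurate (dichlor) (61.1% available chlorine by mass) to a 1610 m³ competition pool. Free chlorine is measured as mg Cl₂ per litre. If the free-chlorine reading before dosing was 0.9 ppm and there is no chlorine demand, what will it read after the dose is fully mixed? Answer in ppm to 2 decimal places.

(a) 1.86 ppm; (b) 4.85 ppm

(a) [OCl⁻]/[HOCl] = 10^(pH − pKa) = 10^(7.34 − 7.56) = 10^-0.22 = 0.6026.
(a) Fraction as HOCl = 1 / (1 + 0.6026) = 0.624.
(a) OCl⁻ = (1 − 0.624) × 4.95 ppm = 1.861 ppm.

(b) Volume: 1610 m³ = 1,610,000 L.
(b) Available chlorine delivered: 10,400 g × 0.611 = 6354 g as Cl₂.
(b) Concentration rise: 6354 g / 1,610,000 L = 3.947 mg/L = 3.95 ppm.
(b) Final FC: 0.9 + 3.95 = 4.85 ppm.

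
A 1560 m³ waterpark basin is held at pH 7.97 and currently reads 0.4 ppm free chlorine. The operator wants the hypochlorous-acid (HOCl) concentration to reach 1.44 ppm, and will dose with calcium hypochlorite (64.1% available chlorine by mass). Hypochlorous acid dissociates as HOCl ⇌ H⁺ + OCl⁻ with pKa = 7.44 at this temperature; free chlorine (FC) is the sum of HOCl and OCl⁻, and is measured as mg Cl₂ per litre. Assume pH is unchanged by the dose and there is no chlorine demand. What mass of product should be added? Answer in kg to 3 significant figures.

14.4 kg

Volume: 1560 m³ = 1,560,000 L.
[OCl⁻]/[HOCl] = 10^(pH − pKa) = 10^(7.97 − 7.44) = 3.388; fraction as HOCl = 1/(1 + 3.388) = 0.2279.
Free chlorine required for 1.44 ppm HOCl: 1.44 / 0.2279 = 6.319 ppm.
FC to add: 6.319 − 0.4 = 5.919 mg/L as Cl₂.
Cl₂ equivalent: 5.919 mg/L × 1,560,000 L = 9234 g.
Product at 64.1% available Cl: 9234 / 0.641 = 14,410 g.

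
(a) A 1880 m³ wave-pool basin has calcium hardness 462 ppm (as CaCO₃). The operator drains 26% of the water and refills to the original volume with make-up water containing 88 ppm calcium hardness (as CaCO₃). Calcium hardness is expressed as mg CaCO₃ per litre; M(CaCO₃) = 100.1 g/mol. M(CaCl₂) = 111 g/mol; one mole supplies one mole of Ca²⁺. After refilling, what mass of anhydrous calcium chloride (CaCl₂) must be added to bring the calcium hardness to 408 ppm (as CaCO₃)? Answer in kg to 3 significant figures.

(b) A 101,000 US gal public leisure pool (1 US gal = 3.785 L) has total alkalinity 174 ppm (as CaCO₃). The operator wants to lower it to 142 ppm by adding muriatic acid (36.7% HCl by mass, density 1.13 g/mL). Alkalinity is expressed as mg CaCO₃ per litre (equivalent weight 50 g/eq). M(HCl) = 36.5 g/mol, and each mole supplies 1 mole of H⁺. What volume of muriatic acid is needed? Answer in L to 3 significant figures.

(a) Volume: 1880 m³ = 1,880,000 L.
(a) After draining 26% and refilling: 462 × 0.74 + 88 × 0.26 = 364.76 ppm.
(a) Deficit to target: 408 − 364.76 = 43.24 mg/L.
(a) As CaCO₃: 43.24 mg/L × 1,880,000 L = 81,290 g; ÷ 100.1 = 812.1 mol Ca²⁺.
(a) Mass: 812.1 × 111 = 90,140 g.

(b) Volume: 101,000 US gal × 3.785 L/gal = 382,285 L.
(b) Alkalinity to neutralize: (174 − 142) = 32 mg/L as CaCO₃ × 382,285 L = 12,230 g as CaCO₃.
(b) Equivalents of H⁺ required: 12,230 ÷ 50 g/eq = 244.7 eq = 244.7 mol HCl.
(b) Mass of HCl: 244.7 × 36.5 = 8930 g.
(b) Mass of 36.7% solution: 8930 / 0.367 = 24,330 g.
(b) Volume: 24,330 g ÷ 1.13 g/mL = 21,530 mL.

(a) 90.1 kg; (b) 21.5 L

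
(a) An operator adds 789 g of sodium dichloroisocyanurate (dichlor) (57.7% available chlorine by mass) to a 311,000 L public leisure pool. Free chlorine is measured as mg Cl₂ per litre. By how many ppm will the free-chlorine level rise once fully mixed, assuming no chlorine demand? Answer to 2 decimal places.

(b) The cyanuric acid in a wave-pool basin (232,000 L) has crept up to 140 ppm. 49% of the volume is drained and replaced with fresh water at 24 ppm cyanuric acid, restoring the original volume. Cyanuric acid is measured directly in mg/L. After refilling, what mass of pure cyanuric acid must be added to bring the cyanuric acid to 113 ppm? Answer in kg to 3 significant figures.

(a) 1.46 ppm; (b) 6.92 kg

(a) Available chlorine delivered: 789 g × 0.577 = 455.3 g as Cl₂.
(a) Concentration rise: 455.3 g / 311,000 L = 1.464 mg/L = 1.46 ppm.

(b) After draining 49% and refilling: 140 × 0.51 + 24 × 0.49 = 83.16 ppm.
(b) Deficit to target: 113 − 83.16 = 29.84 mg/L.
(b) Mass: 29.84 mg/L × 232,000 L = 6923 g cyanuric acid.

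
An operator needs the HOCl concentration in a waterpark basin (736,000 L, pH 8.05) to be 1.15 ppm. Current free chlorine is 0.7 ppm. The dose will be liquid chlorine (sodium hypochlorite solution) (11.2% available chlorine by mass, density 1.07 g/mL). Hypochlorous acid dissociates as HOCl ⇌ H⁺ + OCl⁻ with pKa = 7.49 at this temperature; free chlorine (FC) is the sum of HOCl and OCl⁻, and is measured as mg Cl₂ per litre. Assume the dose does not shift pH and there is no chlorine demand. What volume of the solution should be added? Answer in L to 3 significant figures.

28.4 L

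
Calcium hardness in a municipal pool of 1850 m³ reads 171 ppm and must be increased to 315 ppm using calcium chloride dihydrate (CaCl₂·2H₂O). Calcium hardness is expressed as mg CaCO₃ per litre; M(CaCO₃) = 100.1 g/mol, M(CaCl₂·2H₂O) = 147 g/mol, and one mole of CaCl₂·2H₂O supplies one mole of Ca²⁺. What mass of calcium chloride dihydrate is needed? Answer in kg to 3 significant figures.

391 kg

Volume: 1850 m³ = 1,850,000 L.
Hardness to add: (315 − 171) = 144 mg/L as CaCO₃ × 1,850,000 L = 266,400 g as CaCO₃.
Moles of Ca²⁺ (1 mol Ca²⁺ ≡ 1 mol CaCO₃): 266,400 / 100.1 g/mol = 2661 mol.
Mass of CaCl₂·2H₂O: 2661 × 147 = 391,200 g.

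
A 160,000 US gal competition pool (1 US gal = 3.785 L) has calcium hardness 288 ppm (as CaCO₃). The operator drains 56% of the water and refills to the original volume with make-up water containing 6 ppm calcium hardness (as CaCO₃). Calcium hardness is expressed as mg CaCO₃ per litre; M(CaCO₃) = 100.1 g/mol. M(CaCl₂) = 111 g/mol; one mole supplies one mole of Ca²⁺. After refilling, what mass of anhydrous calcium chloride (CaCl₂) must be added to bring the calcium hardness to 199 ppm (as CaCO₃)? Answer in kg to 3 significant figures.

Volume: 160,000 US gal × 3.785 L/gal = 605,600 L.
After draining 56% and refilling: 288 × 0.44 + 6 × 0.56 = 130.08 ppm.
Deficit to target: 199 − 130.08 = 68.92 mg/L.
As CaCO₃: 68.92 mg/L × 605,600 L = 41,740 g; ÷ 100.1 = 417 mol Ca²⁺.
Mass: 417 × 111 = 46,280 g.

46.3 kg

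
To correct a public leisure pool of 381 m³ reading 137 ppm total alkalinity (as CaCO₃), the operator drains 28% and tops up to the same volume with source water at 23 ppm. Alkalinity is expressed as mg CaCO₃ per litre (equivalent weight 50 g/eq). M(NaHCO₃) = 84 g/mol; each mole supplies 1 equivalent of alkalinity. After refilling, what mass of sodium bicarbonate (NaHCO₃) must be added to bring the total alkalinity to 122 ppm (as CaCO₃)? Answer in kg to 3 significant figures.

Volume: 381 m³ = 381,000 L.
After draining 28% and refilling: 137 × 0.72 + 23 × 0.28 = 105.08 ppm.
Deficit to target: 122 − 105.08 = 16.92 mg/L.
As CaCO₃: 16.92 mg/L × 381,000 L = 6447 g; ÷ 50 g/eq ÷ 1 = 128.9 mol NaHCO₃.
Mass: 128.9 × 84 = 10,830 g.

10.8 kg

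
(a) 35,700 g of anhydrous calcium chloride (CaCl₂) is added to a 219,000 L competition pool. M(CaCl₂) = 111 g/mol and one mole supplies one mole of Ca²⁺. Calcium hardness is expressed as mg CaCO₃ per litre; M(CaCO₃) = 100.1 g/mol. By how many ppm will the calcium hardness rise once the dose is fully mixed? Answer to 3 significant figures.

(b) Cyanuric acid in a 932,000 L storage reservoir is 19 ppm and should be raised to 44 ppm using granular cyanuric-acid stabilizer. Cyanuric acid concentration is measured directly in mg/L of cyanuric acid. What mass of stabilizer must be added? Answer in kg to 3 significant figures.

(a) 147 ppm; (b) 23.3 kg

(a) Moles of Ca²⁺: 35,700 g ÷ 111 g/mol = 321.6 mol.
(a) As CaCO₃: 321.6 mol × 100.1 g/mol = 32,190 g.
(a) Rise: 32,190 g / 219,000 L × 1000 = 147 mg/L.

(b) CYA to add: (44 − 19) = 25 mg/L × 932,000 L = 23,300 g cyanuric acid.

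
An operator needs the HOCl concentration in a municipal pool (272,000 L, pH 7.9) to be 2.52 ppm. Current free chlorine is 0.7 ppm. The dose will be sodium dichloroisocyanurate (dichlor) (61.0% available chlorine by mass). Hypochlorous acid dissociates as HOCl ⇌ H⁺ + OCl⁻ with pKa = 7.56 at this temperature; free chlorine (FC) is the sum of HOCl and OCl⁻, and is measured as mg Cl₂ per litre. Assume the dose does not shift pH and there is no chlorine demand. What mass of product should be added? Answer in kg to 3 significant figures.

[OCl⁻]/[HOCl] = 10^(pH − pKa) = 10^(7.9 − 7.56) = 2.188; fraction as HOCl = 1/(1 + 2.188) = 0.3137.
Free chlorine required for 2.52 ppm HOCl: 2.52 / 0.3137 = 8.033 ppm.
FC to add: 8.033 − 0.7 = 7.333 mg/L as Cl₂.
Cl₂ equivalent: 7.333 mg/L × 272,000 L = 1995 g.
Product at 61.0% available Cl: 1995 / 0.61 = 3270 g.

3.27 kg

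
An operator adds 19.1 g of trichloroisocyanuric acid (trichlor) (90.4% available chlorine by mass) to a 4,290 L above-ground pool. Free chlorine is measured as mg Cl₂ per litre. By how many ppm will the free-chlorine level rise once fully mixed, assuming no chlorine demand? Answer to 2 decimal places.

Available chlorine delivered: 19.1 g × 0.904 = 17.27 g as Cl₂.
Concentration rise: 17.27 g / 4,290 L = 4.025 mg/L = 4.02 ppm.

4.02 ppm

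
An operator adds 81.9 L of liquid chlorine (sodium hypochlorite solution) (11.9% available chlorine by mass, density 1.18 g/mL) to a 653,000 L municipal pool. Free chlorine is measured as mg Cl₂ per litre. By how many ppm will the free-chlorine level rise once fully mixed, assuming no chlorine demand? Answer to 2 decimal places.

17.61 ppm

Mass of solution: 81.9 L × 1000 mL/L × 1.18 g/mL = 96,640 g.
Available chlorine delivered: 96,640 g × 0.119 = 11,500 g as Cl₂.
Concentration rise: 11,500 g / 653,000 L = 17.61 mg/L = 17.61 ppm.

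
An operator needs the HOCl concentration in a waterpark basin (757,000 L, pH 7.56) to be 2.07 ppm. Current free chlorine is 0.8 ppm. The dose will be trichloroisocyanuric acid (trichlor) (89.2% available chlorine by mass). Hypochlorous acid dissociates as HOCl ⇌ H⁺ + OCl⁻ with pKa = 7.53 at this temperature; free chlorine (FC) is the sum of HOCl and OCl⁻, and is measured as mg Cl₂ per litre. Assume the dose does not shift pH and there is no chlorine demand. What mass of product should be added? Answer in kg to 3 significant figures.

2.96 kg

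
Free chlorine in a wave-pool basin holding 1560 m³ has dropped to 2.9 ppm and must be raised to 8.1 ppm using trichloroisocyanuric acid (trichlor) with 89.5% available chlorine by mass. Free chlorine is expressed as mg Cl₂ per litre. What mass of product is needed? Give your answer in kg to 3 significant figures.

9.06 kg

Volume: 1560 m³ = 1,560,000 L.
Chlorine deficit: 8.1 − 2.9 = 5.2 ppm = 5.2 mg/L as Cl₂.
Cl₂ equivalent needed: 5.2 mg/L × 1,560,000 L = 8,112,000 mg = 8112 g.
Product at 89.5% available chlorine: 8112 / 0.895 = 9064 g.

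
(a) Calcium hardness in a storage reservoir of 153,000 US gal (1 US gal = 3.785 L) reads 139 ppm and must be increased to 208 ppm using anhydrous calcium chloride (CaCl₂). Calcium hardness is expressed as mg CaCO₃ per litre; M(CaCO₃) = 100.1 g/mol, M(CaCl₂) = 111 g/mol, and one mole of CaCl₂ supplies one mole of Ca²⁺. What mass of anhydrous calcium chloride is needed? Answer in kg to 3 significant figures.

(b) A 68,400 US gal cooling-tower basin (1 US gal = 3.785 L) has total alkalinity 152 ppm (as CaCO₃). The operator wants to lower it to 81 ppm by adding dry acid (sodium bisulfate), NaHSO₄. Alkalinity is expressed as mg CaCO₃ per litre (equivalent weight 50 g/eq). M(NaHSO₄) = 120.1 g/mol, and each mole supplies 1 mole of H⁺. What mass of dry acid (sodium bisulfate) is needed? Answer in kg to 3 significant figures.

(a) 44.3 kg; (b) 44.2 kg

(a) Volume: 153,000 US gal × 3.785 L/gal = 579,105 L.
(a) Hardness to add: (208 − 139) = 69 mg/L as CaCO₃ × 579,105 L = 39,960 g as CaCO₃.
(a) Moles of Ca²⁺ (1 mol Ca²⁺ ≡ 1 mol CaCO₃): 39,960 / 100.1 g/mol = 399.2 mol.
(a) Mass of CaCl₂: 399.2 × 111 = 44,310 g.

(b) Volume: 68,400 US gal × 3.785 L/gal = 258,894 L.
(b) Alkalinity to neutralize: (152 − 81) = 71 mg/L as CaCO₃ × 258,894 L = 18,380 g as CaCO₃.
(b) Equivalents of H⁺ required: 18,380 ÷ 50 g/eq = 367.6 eq = 367.6 mol NaHSO₄.
(b) Mass of NaHSO₄: 367.6 × 120.1 = 44,150 g.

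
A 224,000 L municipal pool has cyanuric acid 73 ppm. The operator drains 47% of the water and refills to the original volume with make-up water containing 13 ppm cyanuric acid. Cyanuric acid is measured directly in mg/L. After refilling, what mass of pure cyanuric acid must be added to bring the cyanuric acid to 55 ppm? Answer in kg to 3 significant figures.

2.28 kg

After draining 47% and refilling: 73 × 0.53 + 13 × 0.47 = 44.8 ppm.
Deficit to target: 55 − 44.8 = 10.2 mg/L.
Mass: 10.2 mg/L × 224,000 L = 2285 g cyanuric acid.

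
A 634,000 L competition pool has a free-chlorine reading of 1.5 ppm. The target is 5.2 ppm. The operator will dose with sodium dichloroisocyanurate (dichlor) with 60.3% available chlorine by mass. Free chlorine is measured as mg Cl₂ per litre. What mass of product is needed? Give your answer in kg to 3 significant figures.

3.89 kg

Chlorine deficit: 5.2 − 1.5 = 3.7 ppm = 3.7 mg/L as Cl₂.
Cl₂ equivalent needed: 3.7 mg/L × 634,000 L = 2,346,000 mg = 2346 g.
Product at 60.3% available chlorine: 2346 / 0.603 = 3890 g.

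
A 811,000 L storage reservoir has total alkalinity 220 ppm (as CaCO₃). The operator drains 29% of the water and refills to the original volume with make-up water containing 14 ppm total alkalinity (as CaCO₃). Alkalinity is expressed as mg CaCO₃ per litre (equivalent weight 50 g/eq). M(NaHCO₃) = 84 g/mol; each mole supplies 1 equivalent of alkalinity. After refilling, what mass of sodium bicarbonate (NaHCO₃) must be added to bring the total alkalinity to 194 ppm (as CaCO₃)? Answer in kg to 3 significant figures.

After draining 29% and refilling: 220 × 0.71 + 14 × 0.29 = 160.26 ppm.
Deficit to target: 194 − 160.26 = 33.74 mg/L.
As CaCO₃: 33.74 mg/L × 811,000 L = 27,360 g; ÷ 50 g/eq ÷ 1 = 547.3 mol NaHCO₃.
Mass: 547.3 × 84 = 45,970 g.

46.0 kg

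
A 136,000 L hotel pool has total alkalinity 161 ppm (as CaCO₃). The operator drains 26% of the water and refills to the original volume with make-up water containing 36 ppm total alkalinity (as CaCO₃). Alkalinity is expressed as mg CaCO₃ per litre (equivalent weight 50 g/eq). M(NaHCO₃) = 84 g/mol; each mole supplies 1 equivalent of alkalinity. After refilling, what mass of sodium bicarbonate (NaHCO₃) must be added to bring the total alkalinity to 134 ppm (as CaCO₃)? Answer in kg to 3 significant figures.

1.26 kg

After draining 26% and refilling: 161 × 0.74 + 36 × 0.26 = 128.5 ppm.
Deficit to target: 134 − 128.5 = 5.5 mg/L.
As CaCO₃: 5.5 mg/L × 136,000 L = 748 g; ÷ 50 g/eq ÷ 1 = 14.96 mol NaHCO₃.
Mass: 14.96 × 84 = 1257 g.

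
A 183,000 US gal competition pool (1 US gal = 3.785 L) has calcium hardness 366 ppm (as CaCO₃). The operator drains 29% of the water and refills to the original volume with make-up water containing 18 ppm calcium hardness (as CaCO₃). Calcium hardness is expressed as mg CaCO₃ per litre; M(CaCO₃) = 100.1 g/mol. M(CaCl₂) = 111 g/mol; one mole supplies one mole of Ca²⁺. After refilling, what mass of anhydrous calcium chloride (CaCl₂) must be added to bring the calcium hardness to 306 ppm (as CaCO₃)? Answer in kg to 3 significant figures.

31.4 kg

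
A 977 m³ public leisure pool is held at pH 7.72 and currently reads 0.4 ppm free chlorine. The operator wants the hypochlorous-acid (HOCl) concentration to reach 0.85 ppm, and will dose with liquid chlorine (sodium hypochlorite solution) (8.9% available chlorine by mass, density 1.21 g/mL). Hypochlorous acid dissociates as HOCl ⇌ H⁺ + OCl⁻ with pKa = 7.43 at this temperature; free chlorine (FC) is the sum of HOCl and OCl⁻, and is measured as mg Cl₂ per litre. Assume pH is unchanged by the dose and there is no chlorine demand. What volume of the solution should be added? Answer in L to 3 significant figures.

Volume: 977 m³ = 977,000 L.
[OCl⁻]/[HOCl] = 10^(pH − pKa) = 10^(7.72 − 7.43) = 1.95; fraction as HOCl = 1/(1 + 1.95) = 0.339.
Free chlorine required for 0.85 ppm HOCl: 0.85 / 0.339 = 2.507 ppm.
FC to add: 2.507 − 0.4 = 2.107 mg/L as Cl₂.
Cl₂ equivalent: 2.107 mg/L × 977,000 L = 2059 g.
Product at 8.9% available Cl: 2059 / 0.089 = 23,130 g.
Volume: 23,130 g ÷ 1.21 g/mL = 19,120 mL.

19.1 L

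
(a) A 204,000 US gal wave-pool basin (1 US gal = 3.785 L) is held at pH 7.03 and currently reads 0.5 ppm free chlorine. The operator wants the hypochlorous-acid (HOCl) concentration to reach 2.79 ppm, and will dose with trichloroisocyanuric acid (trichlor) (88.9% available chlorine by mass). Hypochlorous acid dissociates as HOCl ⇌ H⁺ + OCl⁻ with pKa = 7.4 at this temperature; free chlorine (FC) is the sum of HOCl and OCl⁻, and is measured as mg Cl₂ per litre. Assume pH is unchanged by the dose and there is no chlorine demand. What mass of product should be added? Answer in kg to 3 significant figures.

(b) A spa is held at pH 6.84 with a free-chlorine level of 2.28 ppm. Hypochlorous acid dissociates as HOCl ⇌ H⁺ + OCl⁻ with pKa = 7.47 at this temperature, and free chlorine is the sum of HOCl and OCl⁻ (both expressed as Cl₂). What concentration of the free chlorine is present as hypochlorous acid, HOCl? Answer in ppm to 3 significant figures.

(a) Volume: 204,000 US gal × 3.785 L/gal = 772,140 L.
(a) [OCl⁻]/[HOCl] = 10^(pH − pKa) = 10^(7.03 − 7.4) = 0.4266; fraction as HOCl = 1/(1 + 0.4266) = 0.701.
(a) Free chlorine required for 2.79 ppm HOCl: 2.79 / 0.701 = 3.98 ppm.
(a) FC to add: 3.98 − 0.5 = 3.48 mg/L as Cl₂.
(a) Cl₂ equivalent: 3.48 mg/L × 772,140 L = 2687 g.
(a) Product at 88.9% available Cl: 2687 / 0.889 = 3023 g.

(b) [OCl⁻]/[HOCl] = 10^(pH − pKa) = 10^(6.84 − 7.47) = 10^-0.63 = 0.2344.
(b) Fraction as HOCl = 1 / (1 + 0.2344) = 0.8101.
(b) HOCl = 0.8101 × 2.28 ppm = 1.847 ppm.

(a) 3.02 kg; (b) 1.85 ppm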